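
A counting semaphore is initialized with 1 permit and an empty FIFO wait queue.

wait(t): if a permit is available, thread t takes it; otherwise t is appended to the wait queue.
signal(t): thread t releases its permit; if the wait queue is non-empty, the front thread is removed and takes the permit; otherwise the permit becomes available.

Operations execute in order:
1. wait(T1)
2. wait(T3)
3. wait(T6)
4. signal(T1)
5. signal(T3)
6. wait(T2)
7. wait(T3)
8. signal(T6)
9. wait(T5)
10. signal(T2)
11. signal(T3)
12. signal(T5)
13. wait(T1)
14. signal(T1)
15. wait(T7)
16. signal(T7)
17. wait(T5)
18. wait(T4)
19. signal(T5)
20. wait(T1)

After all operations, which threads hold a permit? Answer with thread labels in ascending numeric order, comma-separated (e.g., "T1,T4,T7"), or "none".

Step 1: wait(T1) -> count=0 queue=[] holders={T1}
Step 2: wait(T3) -> count=0 queue=[T3] holders={T1}
Step 3: wait(T6) -> count=0 queue=[T3,T6] holders={T1}
Step 4: signal(T1) -> count=0 queue=[T6] holders={T3}
Step 5: signal(T3) -> count=0 queue=[] holders={T6}
Step 6: wait(T2) -> count=0 queue=[T2] holders={T6}
Step 7: wait(T3) -> count=0 queue=[T2,T3] holders={T6}
Step 8: signal(T6) -> count=0 queue=[T3] holders={T2}
Step 9: wait(T5) -> count=0 queue=[T3,T5] holders={T2}
Step 10: signal(T2) -> count=0 queue=[T5] holders={T3}
Step 11: signal(T3) -> count=0 queue=[] holders={T5}
Step 12: signal(T5) -> count=1 queue=[] holders={none}
Step 13: wait(T1) -> count=0 queue=[] holders={T1}
Step 14: signal(T1) -> count=1 queue=[] holders={none}
Step 15: wait(T7) -> count=0 queue=[] holders={T7}
Step 16: signal(T7) -> count=1 queue=[] holders={none}
Step 17: wait(T5) -> count=0 queue=[] holders={T5}
Step 18: wait(T4) -> count=0 queue=[T4] holders={T5}
Step 19: signal(T5) -> count=0 queue=[] holders={T4}
Step 20: wait(T1) -> count=0 queue=[T1] holders={T4}
Final holders: T4

Answer: T4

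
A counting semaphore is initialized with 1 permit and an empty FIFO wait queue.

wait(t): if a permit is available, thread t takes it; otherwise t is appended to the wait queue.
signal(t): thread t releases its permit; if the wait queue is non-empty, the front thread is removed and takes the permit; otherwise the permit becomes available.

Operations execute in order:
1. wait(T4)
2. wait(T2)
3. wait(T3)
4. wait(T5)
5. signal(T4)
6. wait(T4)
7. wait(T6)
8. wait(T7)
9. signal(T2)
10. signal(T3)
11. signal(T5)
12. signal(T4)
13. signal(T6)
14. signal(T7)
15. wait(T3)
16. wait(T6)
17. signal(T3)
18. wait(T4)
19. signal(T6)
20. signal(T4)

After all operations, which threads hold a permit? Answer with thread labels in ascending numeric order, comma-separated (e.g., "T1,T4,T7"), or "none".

Answer: none

Derivation:
Step 1: wait(T4) -> count=0 queue=[] holders={T4}
Step 2: wait(T2) -> count=0 queue=[T2] holders={T4}
Step 3: wait(T3) -> count=0 queue=[T2,T3] holders={T4}
Step 4: wait(T5) -> count=0 queue=[T2,T3,T5] holders={T4}
Step 5: signal(T4) -> count=0 queue=[T3,T5] holders={T2}
Step 6: wait(T4) -> count=0 queue=[T3,T5,T4] holders={T2}
Step 7: wait(T6) -> count=0 queue=[T3,T5,T4,T6] holders={T2}
Step 8: wait(T7) -> count=0 queue=[T3,T5,T4,T6,T7] holders={T2}
Step 9: signal(T2) -> count=0 queue=[T5,T4,T6,T7] holders={T3}
Step 10: signal(T3) -> count=0 queue=[T4,T6,T7] holders={T5}
Step 11: signal(T5) -> count=0 queue=[T6,T7] holders={T4}
Step 12: signal(T4) -> count=0 queue=[T7] holders={T6}
Step 13: signal(T6) -> count=0 queue=[] holders={T7}
Step 14: signal(T7) -> count=1 queue=[] holders={none}
Step 15: wait(T3) -> count=0 queue=[] holders={T3}
Step 16: wait(T6) -> count=0 queue=[T6] holders={T3}
Step 17: signal(T3) -> count=0 queue=[] holders={T6}
Step 18: wait(T4) -> count=0 queue=[T4] holders={T6}
Step 19: signal(T6) -> count=0 queue=[] holders={T4}
Step 20: signal(T4) -> count=1 queue=[] holders={none}
Final holders: none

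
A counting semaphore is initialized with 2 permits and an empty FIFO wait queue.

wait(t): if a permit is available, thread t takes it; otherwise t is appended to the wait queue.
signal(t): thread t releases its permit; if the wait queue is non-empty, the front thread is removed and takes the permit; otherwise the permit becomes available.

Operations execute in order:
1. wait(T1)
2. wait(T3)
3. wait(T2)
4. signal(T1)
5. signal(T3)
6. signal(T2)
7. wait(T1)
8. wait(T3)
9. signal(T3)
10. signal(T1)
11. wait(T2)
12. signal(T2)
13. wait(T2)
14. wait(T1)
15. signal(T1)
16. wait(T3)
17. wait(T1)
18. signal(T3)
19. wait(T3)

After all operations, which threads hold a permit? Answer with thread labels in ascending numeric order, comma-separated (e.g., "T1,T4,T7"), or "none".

Step 1: wait(T1) -> count=1 queue=[] holders={T1}
Step 2: wait(T3) -> count=0 queue=[] holders={T1,T3}
Step 3: wait(T2) -> count=0 queue=[T2] holders={T1,T3}
Step 4: signal(T1) -> count=0 queue=[] holders={T2,T3}
Step 5: signal(T3) -> count=1 queue=[] holders={T2}
Step 6: signal(T2) -> count=2 queue=[] holders={none}
Step 7: wait(T1) -> count=1 queue=[] holders={T1}
Step 8: wait(T3) -> count=0 queue=[] holders={T1,T3}
Step 9: signal(T3) -> count=1 queue=[] holders={T1}
Step 10: signal(T1) -> count=2 queue=[] holders={none}
Step 11: wait(T2) -> count=1 queue=[] holders={T2}
Step 12: signal(T2) -> count=2 queue=[] holders={none}
Step 13: wait(T2) -> count=1 queue=[] holders={T2}
Step 14: wait(T1) -> count=0 queue=[] holders={T1,T2}
Step 15: signal(T1) -> count=1 queue=[] holders={T2}
Step 16: wait(T3) -> count=0 queue=[] holders={T2,T3}
Step 17: wait(T1) -> count=0 queue=[T1] holders={T2,T3}
Step 18: signal(T3) -> count=0 queue=[] holders={T1,T2}
Step 19: wait(T3) -> count=0 queue=[T3] holders={T1,T2}
Final holders: T1,T2

Answer: T1,T2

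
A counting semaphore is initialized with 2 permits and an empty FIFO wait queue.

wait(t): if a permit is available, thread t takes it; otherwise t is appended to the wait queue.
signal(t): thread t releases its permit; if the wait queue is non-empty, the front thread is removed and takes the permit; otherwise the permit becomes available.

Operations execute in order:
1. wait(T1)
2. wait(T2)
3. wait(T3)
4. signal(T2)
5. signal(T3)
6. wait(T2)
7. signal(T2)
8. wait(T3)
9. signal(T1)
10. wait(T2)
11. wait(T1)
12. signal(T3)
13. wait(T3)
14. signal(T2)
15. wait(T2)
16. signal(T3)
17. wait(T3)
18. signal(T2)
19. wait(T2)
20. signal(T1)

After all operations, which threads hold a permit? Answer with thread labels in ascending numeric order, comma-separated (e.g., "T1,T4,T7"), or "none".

Step 1: wait(T1) -> count=1 queue=[] holders={T1}
Step 2: wait(T2) -> count=0 queue=[] holders={T1,T2}
Step 3: wait(T3) -> count=0 queue=[T3] holders={T1,T2}
Step 4: signal(T2) -> count=0 queue=[] holders={T1,T3}
Step 5: signal(T3) -> count=1 queue=[] holders={T1}
Step 6: wait(T2) -> count=0 queue=[] holders={T1,T2}
Step 7: signal(T2) -> count=1 queue=[] holders={T1}
Step 8: wait(T3) -> count=0 queue=[] holders={T1,T3}
Step 9: signal(T1) -> count=1 queue=[] holders={T3}
Step 10: wait(T2) -> count=0 queue=[] holders={T2,T3}
Step 11: wait(T1) -> count=0 queue=[T1] holders={T2,T3}
Step 12: signal(T3) -> count=0 queue=[] holders={T1,T2}
Step 13: wait(T3) -> count=0 queue=[T3] holders={T1,T2}
Step 14: signal(T2) -> count=0 queue=[] holders={T1,T3}
Step 15: wait(T2) -> count=0 queue=[T2] holders={T1,T3}
Step 16: signal(T3) -> count=0 queue=[] holders={T1,T2}
Step 17: wait(T3) -> count=0 queue=[T3] holders={T1,T2}
Step 18: signal(T2) -> count=0 queue=[] holders={T1,T3}
Step 19: wait(T2) -> count=0 queue=[T2] holders={T1,T3}
Step 20: signal(T1) -> count=0 queue=[] holders={T2,T3}
Final holders: T2,T3

Answer: T2,T3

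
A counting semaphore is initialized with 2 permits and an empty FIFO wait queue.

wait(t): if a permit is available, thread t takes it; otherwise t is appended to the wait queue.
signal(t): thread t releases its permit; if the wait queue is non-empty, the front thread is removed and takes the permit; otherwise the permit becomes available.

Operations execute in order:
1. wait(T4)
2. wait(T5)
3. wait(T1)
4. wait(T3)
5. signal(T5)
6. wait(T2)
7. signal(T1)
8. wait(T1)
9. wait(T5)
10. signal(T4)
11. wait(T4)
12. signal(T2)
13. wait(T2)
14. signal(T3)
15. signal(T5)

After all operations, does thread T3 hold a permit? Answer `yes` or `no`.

Answer: no

Derivation:
Step 1: wait(T4) -> count=1 queue=[] holders={T4}
Step 2: wait(T5) -> count=0 queue=[] holders={T4,T5}
Step 3: wait(T1) -> count=0 queue=[T1] holders={T4,T5}
Step 4: wait(T3) -> count=0 queue=[T1,T3] holders={T4,T5}
Step 5: signal(T5) -> count=0 queue=[T3] holders={T1,T4}
Step 6: wait(T2) -> count=0 queue=[T3,T2] holders={T1,T4}
Step 7: signal(T1) -> count=0 queue=[T2] holders={T3,T4}
Step 8: wait(T1) -> count=0 queue=[T2,T1] holders={T3,T4}
Step 9: wait(T5) -> count=0 queue=[T2,T1,T5] holders={T3,T4}
Step 10: signal(T4) -> count=0 queue=[T1,T5] holders={T2,T3}
Step 11: wait(T4) -> count=0 queue=[T1,T5,T4] holders={T2,T3}
Step 12: signal(T2) -> count=0 queue=[T5,T4] holders={T1,T3}
Step 13: wait(T2) -> count=0 queue=[T5,T4,T2] holders={T1,T3}
Step 14: signal(T3) -> count=0 queue=[T4,T2] holders={T1,T5}
Step 15: signal(T5) -> count=0 queue=[T2] holders={T1,T4}
Final holders: {T1,T4} -> T3 not in holders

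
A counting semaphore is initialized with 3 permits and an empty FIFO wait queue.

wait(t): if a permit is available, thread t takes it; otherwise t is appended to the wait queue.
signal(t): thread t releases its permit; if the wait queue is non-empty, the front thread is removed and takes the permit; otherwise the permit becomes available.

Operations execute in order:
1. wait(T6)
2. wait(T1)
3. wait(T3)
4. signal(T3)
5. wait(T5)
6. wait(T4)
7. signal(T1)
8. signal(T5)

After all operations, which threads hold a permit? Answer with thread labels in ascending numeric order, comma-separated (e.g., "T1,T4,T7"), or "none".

Answer: T4,T6

Derivation:
Step 1: wait(T6) -> count=2 queue=[] holders={T6}
Step 2: wait(T1) -> count=1 queue=[] holders={T1,T6}
Step 3: wait(T3) -> count=0 queue=[] holders={T1,T3,T6}
Step 4: signal(T3) -> count=1 queue=[] holders={T1,T6}
Step 5: wait(T5) -> count=0 queue=[] holders={T1,T5,T6}
Step 6: wait(T4) -> count=0 queue=[T4] holders={T1,T5,T6}
Step 7: signal(T1) -> count=0 queue=[] holders={T4,T5,T6}
Step 8: signal(T5) -> count=1 queue=[] holders={T4,T6}
Final holders: T4,T6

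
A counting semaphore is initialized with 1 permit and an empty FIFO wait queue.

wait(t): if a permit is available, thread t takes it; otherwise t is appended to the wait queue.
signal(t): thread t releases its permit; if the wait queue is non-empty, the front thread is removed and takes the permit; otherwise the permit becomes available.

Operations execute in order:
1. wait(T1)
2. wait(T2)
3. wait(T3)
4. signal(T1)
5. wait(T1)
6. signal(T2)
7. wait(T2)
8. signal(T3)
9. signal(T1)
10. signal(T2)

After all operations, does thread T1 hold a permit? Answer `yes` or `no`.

Step 1: wait(T1) -> count=0 queue=[] holders={T1}
Step 2: wait(T2) -> count=0 queue=[T2] holders={T1}
Step 3: wait(T3) -> count=0 queue=[T2,T3] holders={T1}
Step 4: signal(T1) -> count=0 queue=[T3] holders={T2}
Step 5: wait(T1) -> count=0 queue=[T3,T1] holders={T2}
Step 6: signal(T2) -> count=0 queue=[T1] holders={T3}
Step 7: wait(T2) -> count=0 queue=[T1,T2] holders={T3}
Step 8: signal(T3) -> count=0 queue=[T2] holders={T1}
Step 9: signal(T1) -> count=0 queue=[] holders={T2}
Step 10: signal(T2) -> count=1 queue=[] holders={none}
Final holders: {none} -> T1 not in holders

Answer: no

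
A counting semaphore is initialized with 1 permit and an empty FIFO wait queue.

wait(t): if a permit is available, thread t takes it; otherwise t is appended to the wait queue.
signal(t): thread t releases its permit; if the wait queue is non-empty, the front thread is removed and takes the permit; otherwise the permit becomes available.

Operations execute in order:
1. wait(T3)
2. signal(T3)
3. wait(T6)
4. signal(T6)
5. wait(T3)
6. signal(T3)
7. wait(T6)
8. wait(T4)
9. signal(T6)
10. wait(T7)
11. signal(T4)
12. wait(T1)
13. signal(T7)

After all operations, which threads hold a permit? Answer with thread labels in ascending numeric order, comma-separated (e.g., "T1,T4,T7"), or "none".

Answer: T1

Derivation:
Step 1: wait(T3) -> count=0 queue=[] holders={T3}
Step 2: signal(T3) -> count=1 queue=[] holders={none}
Step 3: wait(T6) -> count=0 queue=[] holders={T6}
Step 4: signal(T6) -> count=1 queue=[] holders={none}
Step 5: wait(T3) -> count=0 queue=[] holders={T3}
Step 6: signal(T3) -> count=1 queue=[] holders={none}
Step 7: wait(T6) -> count=0 queue=[] holders={T6}
Step 8: wait(T4) -> count=0 queue=[T4] holders={T6}
Step 9: signal(T6) -> count=0 queue=[] holders={T4}
Step 10: wait(T7) -> count=0 queue=[T7] holders={T4}
Step 11: signal(T4) -> count=0 queue=[] holders={T7}
Step 12: wait(T1) -> count=0 queue=[T1] holders={T7}
Step 13: signal(T7) -> count=0 queue=[] holders={T1}
Final holders: T1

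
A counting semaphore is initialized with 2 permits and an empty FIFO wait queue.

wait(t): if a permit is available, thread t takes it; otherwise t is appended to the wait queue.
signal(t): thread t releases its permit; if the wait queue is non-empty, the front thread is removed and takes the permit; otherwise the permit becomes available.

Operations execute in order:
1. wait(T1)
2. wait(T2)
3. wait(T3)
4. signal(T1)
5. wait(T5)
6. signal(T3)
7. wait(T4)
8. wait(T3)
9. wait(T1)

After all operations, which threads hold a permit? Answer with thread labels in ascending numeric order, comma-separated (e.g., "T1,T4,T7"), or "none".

Answer: T2,T5

Derivation:
Step 1: wait(T1) -> count=1 queue=[] holders={T1}
Step 2: wait(T2) -> count=0 queue=[] holders={T1,T2}
Step 3: wait(T3) -> count=0 queue=[T3] holders={T1,T2}
Step 4: signal(T1) -> count=0 queue=[] holders={T2,T3}
Step 5: wait(T5) -> count=0 queue=[T5] holders={T2,T3}
Step 6: signal(T3) -> count=0 queue=[] holders={T2,T5}
Step 7: wait(T4) -> count=0 queue=[T4] holders={T2,T5}
Step 8: wait(T3) -> count=0 queue=[T4,T3] holders={T2,T5}
Step 9: wait(T1) -> count=0 queue=[T4,T3,T1] holders={T2,T5}
Final holders: T2,T5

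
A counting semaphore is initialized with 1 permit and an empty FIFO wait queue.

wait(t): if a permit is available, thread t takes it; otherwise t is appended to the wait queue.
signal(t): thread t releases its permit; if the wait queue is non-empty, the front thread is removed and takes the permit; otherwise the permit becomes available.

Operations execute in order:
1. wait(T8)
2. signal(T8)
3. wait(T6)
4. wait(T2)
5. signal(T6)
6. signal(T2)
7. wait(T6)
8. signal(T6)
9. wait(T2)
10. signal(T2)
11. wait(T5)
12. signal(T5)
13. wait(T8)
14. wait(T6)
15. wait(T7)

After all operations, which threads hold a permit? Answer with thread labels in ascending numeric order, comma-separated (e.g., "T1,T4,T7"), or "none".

Step 1: wait(T8) -> count=0 queue=[] holders={T8}
Step 2: signal(T8) -> count=1 queue=[] holders={none}
Step 3: wait(T6) -> count=0 queue=[] holders={T6}
Step 4: wait(T2) -> count=0 queue=[T2] holders={T6}
Step 5: signal(T6) -> count=0 queue=[] holders={T2}
Step 6: signal(T2) -> count=1 queue=[] holders={none}
Step 7: wait(T6) -> count=0 queue=[] holders={T6}
Step 8: signal(T6) -> count=1 queue=[] holders={none}
Step 9: wait(T2) -> count=0 queue=[] holders={T2}
Step 10: signal(T2) -> count=1 queue=[] holders={none}
Step 11: wait(T5) -> count=0 queue=[] holders={T5}
Step 12: signal(T5) -> count=1 queue=[] holders={none}
Step 13: wait(T8) -> count=0 queue=[] holders={T8}
Step 14: wait(T6) -> count=0 queue=[T6] holders={T8}
Step 15: wait(T7) -> count=0 queue=[T6,T7] holders={T8}
Final holders: T8

Answer: T8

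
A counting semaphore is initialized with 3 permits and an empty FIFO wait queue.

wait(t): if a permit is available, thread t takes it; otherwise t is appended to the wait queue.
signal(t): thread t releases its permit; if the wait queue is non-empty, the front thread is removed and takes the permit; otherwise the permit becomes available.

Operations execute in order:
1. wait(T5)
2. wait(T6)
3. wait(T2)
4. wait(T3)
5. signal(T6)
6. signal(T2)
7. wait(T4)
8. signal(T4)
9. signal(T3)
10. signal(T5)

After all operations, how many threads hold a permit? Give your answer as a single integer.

Step 1: wait(T5) -> count=2 queue=[] holders={T5}
Step 2: wait(T6) -> count=1 queue=[] holders={T5,T6}
Step 3: wait(T2) -> count=0 queue=[] holders={T2,T5,T6}
Step 4: wait(T3) -> count=0 queue=[T3] holders={T2,T5,T6}
Step 5: signal(T6) -> count=0 queue=[] holders={T2,T3,T5}
Step 6: signal(T2) -> count=1 queue=[] holders={T3,T5}
Step 7: wait(T4) -> count=0 queue=[] holders={T3,T4,T5}
Step 8: signal(T4) -> count=1 queue=[] holders={T3,T5}
Step 9: signal(T3) -> count=2 queue=[] holders={T5}
Step 10: signal(T5) -> count=3 queue=[] holders={none}
Final holders: {none} -> 0 thread(s)

Answer: 0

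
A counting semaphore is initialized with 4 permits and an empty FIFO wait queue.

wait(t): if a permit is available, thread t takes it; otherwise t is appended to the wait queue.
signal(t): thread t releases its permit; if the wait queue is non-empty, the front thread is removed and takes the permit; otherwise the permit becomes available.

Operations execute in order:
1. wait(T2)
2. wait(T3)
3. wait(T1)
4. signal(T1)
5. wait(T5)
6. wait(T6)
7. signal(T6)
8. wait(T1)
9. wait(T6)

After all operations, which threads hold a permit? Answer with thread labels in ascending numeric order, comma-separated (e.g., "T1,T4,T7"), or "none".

Answer: T1,T2,T3,T5

Derivation:
Step 1: wait(T2) -> count=3 queue=[] holders={T2}
Step 2: wait(T3) -> count=2 queue=[] holders={T2,T3}
Step 3: wait(T1) -> count=1 queue=[] holders={T1,T2,T3}
Step 4: signal(T1) -> count=2 queue=[] holders={T2,T3}
Step 5: wait(T5) -> count=1 queue=[] holders={T2,T3,T5}
Step 6: wait(T6) -> count=0 queue=[] holders={T2,T3,T5,T6}
Step 7: signal(T6) -> count=1 queue=[] holders={T2,T3,T5}
Step 8: wait(T1) -> count=0 queue=[] holders={T1,T2,T3,T5}
Step 9: wait(T6) -> count=0 queue=[T6] holders={T1,T2,T3,T5}
Final holders: T1,T2,T3,T5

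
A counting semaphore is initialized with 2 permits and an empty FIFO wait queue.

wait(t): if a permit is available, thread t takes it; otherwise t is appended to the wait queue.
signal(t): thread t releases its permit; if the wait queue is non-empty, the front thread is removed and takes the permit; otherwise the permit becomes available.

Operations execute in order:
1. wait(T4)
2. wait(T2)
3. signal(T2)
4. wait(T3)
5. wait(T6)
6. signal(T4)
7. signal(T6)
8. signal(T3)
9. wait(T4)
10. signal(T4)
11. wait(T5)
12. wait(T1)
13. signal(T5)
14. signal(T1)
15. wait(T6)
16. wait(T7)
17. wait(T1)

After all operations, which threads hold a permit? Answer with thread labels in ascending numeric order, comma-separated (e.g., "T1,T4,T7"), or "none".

Answer: T6,T7

Derivation:
Step 1: wait(T4) -> count=1 queue=[] holders={T4}
Step 2: wait(T2) -> count=0 queue=[] holders={T2,T4}
Step 3: signal(T2) -> count=1 queue=[] holders={T4}
Step 4: wait(T3) -> count=0 queue=[] holders={T3,T4}
Step 5: wait(T6) -> count=0 queue=[T6] holders={T3,T4}
Step 6: signal(T4) -> count=0 queue=[] holders={T3,T6}
Step 7: signal(T6) -> count=1 queue=[] holders={T3}
Step 8: signal(T3) -> count=2 queue=[] holders={none}
Step 9: wait(T4) -> count=1 queue=[] holders={T4}
Step 10: signal(T4) -> count=2 queue=[] holders={none}
Step 11: wait(T5) -> count=1 queue=[] holders={T5}
Step 12: wait(T1) -> count=0 queue=[] holders={T1,T5}
Step 13: signal(T5) -> count=1 queue=[] holders={T1}
Step 14: signal(T1) -> count=2 queue=[] holders={none}
Step 15: wait(T6) -> count=1 queue=[] holders={T6}
Step 16: wait(T7) -> count=0 queue=[] holders={T6,T7}
Step 17: wait(T1) -> count=0 queue=[T1] holders={T6,T7}
Final holders: T6,T7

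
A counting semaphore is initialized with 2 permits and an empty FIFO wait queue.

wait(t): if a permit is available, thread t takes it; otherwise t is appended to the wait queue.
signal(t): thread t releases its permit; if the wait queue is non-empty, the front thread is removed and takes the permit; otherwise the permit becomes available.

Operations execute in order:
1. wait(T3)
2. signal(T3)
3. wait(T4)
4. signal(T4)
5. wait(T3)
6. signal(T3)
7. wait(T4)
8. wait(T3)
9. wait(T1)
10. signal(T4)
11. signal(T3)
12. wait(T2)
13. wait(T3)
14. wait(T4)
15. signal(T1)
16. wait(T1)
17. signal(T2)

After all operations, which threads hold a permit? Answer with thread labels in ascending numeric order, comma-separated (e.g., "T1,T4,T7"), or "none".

Answer: T3,T4

Derivation:
Step 1: wait(T3) -> count=1 queue=[] holders={T3}
Step 2: signal(T3) -> count=2 queue=[] holders={none}
Step 3: wait(T4) -> count=1 queue=[] holders={T4}
Step 4: signal(T4) -> count=2 queue=[] holders={none}
Step 5: wait(T3) -> count=1 queue=[] holders={T3}
Step 6: signal(T3) -> count=2 queue=[] holders={none}
Step 7: wait(T4) -> count=1 queue=[] holders={T4}
Step 8: wait(T3) -> count=0 queue=[] holders={T3,T4}
Step 9: wait(T1) -> count=0 queue=[T1] holders={T3,T4}
Step 10: signal(T4) -> count=0 queue=[] holders={T1,T3}
Step 11: signal(T3) -> count=1 queue=[] holders={T1}
Step 12: wait(T2) -> count=0 queue=[] holders={T1,T2}
Step 13: wait(T3) -> count=0 queue=[T3] holders={T1,T2}
Step 14: wait(T4) -> count=0 queue=[T3,T4] holders={T1,T2}
Step 15: signal(T1) -> count=0 queue=[T4] holders={T2,T3}
Step 16: wait(T1) -> count=0 queue=[T4,T1] holders={T2,T3}
Step 17: signal(T2) -> count=0 queue=[T1] holders={T3,T4}
Final holders: T3,T4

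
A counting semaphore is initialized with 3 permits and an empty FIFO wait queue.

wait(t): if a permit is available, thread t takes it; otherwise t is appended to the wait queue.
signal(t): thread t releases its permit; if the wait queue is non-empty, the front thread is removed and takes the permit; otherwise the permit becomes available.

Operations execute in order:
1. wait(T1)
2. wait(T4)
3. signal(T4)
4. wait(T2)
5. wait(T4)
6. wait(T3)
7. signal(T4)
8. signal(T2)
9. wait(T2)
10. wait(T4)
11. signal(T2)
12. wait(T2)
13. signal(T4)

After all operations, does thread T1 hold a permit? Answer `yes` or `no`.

Step 1: wait(T1) -> count=2 queue=[] holders={T1}
Step 2: wait(T4) -> count=1 queue=[] holders={T1,T4}
Step 3: signal(T4) -> count=2 queue=[] holders={T1}
Step 4: wait(T2) -> count=1 queue=[] holders={T1,T2}
Step 5: wait(T4) -> count=0 queue=[] holders={T1,T2,T4}
Step 6: wait(T3) -> count=0 queue=[T3] holders={T1,T2,T4}
Step 7: signal(T4) -> count=0 queue=[] holders={T1,T2,T3}
Step 8: signal(T2) -> count=1 queue=[] holders={T1,T3}
Step 9: wait(T2) -> count=0 queue=[] holders={T1,T2,T3}
Step 10: wait(T4) -> count=0 queue=[T4] holders={T1,T2,T3}
Step 11: signal(T2) -> count=0 queue=[] holders={T1,T3,T4}
Step 12: wait(T2) -> count=0 queue=[T2] holders={T1,T3,T4}
Step 13: signal(T4) -> count=0 queue=[] holders={T1,T2,T3}
Final holders: {T1,T2,T3} -> T1 in holders

Answer: yes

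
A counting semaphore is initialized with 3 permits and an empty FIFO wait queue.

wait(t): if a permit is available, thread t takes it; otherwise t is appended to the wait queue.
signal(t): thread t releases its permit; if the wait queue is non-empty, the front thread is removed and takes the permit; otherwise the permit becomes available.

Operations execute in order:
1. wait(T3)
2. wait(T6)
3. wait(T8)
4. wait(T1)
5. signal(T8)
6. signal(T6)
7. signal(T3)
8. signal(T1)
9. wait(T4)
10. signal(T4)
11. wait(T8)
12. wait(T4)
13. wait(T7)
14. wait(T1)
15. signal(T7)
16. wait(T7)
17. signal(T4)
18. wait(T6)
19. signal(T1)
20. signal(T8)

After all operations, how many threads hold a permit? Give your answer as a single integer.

Answer: 2

Derivation:
Step 1: wait(T3) -> count=2 queue=[] holders={T3}
Step 2: wait(T6) -> count=1 queue=[] holders={T3,T6}
Step 3: wait(T8) -> count=0 queue=[] holders={T3,T6,T8}
Step 4: wait(T1) -> count=0 queue=[T1] holders={T3,T6,T8}
Step 5: signal(T8) -> count=0 queue=[] holders={T1,T3,T6}
Step 6: signal(T6) -> count=1 queue=[] holders={T1,T3}
Step 7: signal(T3) -> count=2 queue=[] holders={T1}
Step 8: signal(T1) -> count=3 queue=[] holders={none}
Step 9: wait(T4) -> count=2 queue=[] holders={T4}
Step 10: signal(T4) -> count=3 queue=[] holders={none}
Step 11: wait(T8) -> count=2 queue=[] holders={T8}
Step 12: wait(T4) -> count=1 queue=[] holders={T4,T8}
Step 13: wait(T7) -> count=0 queue=[] holders={T4,T7,T8}
Step 14: wait(T1) -> count=0 queue=[T1] holders={T4,T7,T8}
Step 15: signal(T7) -> count=0 queue=[] holders={T1,T4,T8}
Step 16: wait(T7) -> count=0 queue=[T7] holders={T1,T4,T8}
Step 17: signal(T4) -> count=0 queue=[] holders={T1,T7,T8}
Step 18: wait(T6) -> count=0 queue=[T6] holders={T1,T7,T8}
Step 19: signal(T1) -> count=0 queue=[] holders={T6,T7,T8}
Step 20: signal(T8) -> count=1 queue=[] holders={T6,T7}
Final holders: {T6,T7} -> 2 thread(s)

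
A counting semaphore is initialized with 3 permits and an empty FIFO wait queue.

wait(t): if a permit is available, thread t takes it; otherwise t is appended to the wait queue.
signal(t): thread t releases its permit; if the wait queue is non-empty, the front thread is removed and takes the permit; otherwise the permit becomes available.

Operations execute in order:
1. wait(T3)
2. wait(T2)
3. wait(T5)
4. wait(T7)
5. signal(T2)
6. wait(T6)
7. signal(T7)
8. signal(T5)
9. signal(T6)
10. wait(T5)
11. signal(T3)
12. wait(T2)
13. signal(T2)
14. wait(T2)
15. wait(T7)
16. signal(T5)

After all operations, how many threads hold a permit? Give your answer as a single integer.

Answer: 2

Derivation:
Step 1: wait(T3) -> count=2 queue=[] holders={T3}
Step 2: wait(T2) -> count=1 queue=[] holders={T2,T3}
Step 3: wait(T5) -> count=0 queue=[] holders={T2,T3,T5}
Step 4: wait(T7) -> count=0 queue=[T7] holders={T2,T3,T5}
Step 5: signal(T2) -> count=0 queue=[] holders={T3,T5,T7}
Step 6: wait(T6) -> count=0 queue=[T6] holders={T3,T5,T7}
Step 7: signal(T7) -> count=0 queue=[] holders={T3,T5,T6}
Step 8: signal(T5) -> count=1 queue=[] holders={T3,T6}
Step 9: signal(T6) -> count=2 queue=[] holders={T3}
Step 10: wait(T5) -> count=1 queue=[] holders={T3,T5}
Step 11: signal(T3) -> count=2 queue=[] holders={T5}
Step 12: wait(T2) -> count=1 queue=[] holders={T2,T5}
Step 13: signal(T2) -> count=2 queue=[] holders={T5}
Step 14: wait(T2) -> count=1 queue=[] holders={T2,T5}
Step 15: wait(T7) -> count=0 queue=[] holders={T2,T5,T7}
Step 16: signal(T5) -> count=1 queue=[] holders={T2,T7}
Final holders: {T2,T7} -> 2 thread(s)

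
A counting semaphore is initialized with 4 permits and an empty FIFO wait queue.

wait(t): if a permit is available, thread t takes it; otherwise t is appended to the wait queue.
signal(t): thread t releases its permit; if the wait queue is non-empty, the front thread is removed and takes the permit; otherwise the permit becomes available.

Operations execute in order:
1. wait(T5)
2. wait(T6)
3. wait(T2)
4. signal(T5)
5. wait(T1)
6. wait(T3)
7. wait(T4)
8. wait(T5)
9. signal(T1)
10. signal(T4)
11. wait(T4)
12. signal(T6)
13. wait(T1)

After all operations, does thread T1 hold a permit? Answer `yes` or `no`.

Answer: no

Derivation:
Step 1: wait(T5) -> count=3 queue=[] holders={T5}
Step 2: wait(T6) -> count=2 queue=[] holders={T5,T6}
Step 3: wait(T2) -> count=1 queue=[] holders={T2,T5,T6}
Step 4: signal(T5) -> count=2 queue=[] holders={T2,T6}
Step 5: wait(T1) -> count=1 queue=[] holders={T1,T2,T6}
Step 6: wait(T3) -> count=0 queue=[] holders={T1,T2,T3,T6}
Step 7: wait(T4) -> count=0 queue=[T4] holders={T1,T2,T3,T6}
Step 8: wait(T5) -> count=0 queue=[T4,T5] holders={T1,T2,T3,T6}
Step 9: signal(T1) -> count=0 queue=[T5] holders={T2,T3,T4,T6}
Step 10: signal(T4) -> count=0 queue=[] holders={T2,T3,T5,T6}
Step 11: wait(T4) -> count=0 queue=[T4] holders={T2,T3,T5,T6}
Step 12: signal(T6) -> count=0 queue=[] holders={T2,T3,T4,T5}
Step 13: wait(T1) -> count=0 queue=[T1] holders={T2,T3,T4,T5}
Final holders: {T2,T3,T4,T5} -> T1 not in holders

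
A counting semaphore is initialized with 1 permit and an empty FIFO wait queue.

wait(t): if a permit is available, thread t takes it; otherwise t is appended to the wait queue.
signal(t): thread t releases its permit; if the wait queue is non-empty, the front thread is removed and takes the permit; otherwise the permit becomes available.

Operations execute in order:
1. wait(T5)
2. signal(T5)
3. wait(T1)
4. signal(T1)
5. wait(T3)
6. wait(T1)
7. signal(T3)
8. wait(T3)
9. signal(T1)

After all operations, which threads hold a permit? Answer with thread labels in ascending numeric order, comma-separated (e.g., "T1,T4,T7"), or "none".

Answer: T3

Derivation:
Step 1: wait(T5) -> count=0 queue=[] holders={T5}
Step 2: signal(T5) -> count=1 queue=[] holders={none}
Step 3: wait(T1) -> count=0 queue=[] holders={T1}
Step 4: signal(T1) -> count=1 queue=[] holders={none}
Step 5: wait(T3) -> count=0 queue=[] holders={T3}
Step 6: wait(T1) -> count=0 queue=[T1] holders={T3}
Step 7: signal(T3) -> count=0 queue=[] holders={T1}
Step 8: wait(T3) -> count=0 queue=[T3] holders={T1}
Step 9: signal(T1) -> count=0 queue=[] holders={T3}
Final holders: T3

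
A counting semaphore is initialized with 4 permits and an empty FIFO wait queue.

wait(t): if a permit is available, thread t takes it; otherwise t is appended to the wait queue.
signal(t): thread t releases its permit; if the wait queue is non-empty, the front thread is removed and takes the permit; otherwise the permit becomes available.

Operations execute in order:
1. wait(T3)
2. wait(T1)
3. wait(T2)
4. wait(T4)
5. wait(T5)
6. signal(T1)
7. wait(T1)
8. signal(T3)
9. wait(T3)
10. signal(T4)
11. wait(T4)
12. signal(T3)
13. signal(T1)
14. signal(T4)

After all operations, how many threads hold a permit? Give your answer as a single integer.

Answer: 2

Derivation:
Step 1: wait(T3) -> count=3 queue=[] holders={T3}
Step 2: wait(T1) -> count=2 queue=[] holders={T1,T3}
Step 3: wait(T2) -> count=1 queue=[] holders={T1,T2,T3}
Step 4: wait(T4) -> count=0 queue=[] holders={T1,T2,T3,T4}
Step 5: wait(T5) -> count=0 queue=[T5] holders={T1,T2,T3,T4}
Step 6: signal(T1) -> count=0 queue=[] holders={T2,T3,T4,T5}
Step 7: wait(T1) -> count=0 queue=[T1] holders={T2,T3,T4,T5}
Step 8: signal(T3) -> count=0 queue=[] holders={T1,T2,T4,T5}
Step 9: wait(T3) -> count=0 queue=[T3] holders={T1,T2,T4,T5}
Step 10: signal(T4) -> count=0 queue=[] holders={T1,T2,T3,T5}
Step 11: wait(T4) -> count=0 queue=[T4] holders={T1,T2,T3,T5}
Step 12: signal(T3) -> count=0 queue=[] holders={T1,T2,T4,T5}
Step 13: signal(T1) -> count=1 queue=[] holders={T2,T4,T5}
Step 14: signal(T4) -> count=2 queue=[] holders={T2,T5}
Final holders: {T2,T5} -> 2 thread(s)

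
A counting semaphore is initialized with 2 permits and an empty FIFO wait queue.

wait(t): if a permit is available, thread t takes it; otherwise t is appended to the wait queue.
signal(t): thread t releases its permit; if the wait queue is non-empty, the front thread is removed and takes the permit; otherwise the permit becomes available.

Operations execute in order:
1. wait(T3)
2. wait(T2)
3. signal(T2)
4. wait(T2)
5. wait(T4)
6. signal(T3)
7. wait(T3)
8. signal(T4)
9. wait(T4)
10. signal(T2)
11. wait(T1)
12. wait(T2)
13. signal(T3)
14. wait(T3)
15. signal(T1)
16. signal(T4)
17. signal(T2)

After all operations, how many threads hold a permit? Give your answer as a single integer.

Answer: 1

Derivation:
Step 1: wait(T3) -> count=1 queue=[] holders={T3}
Step 2: wait(T2) -> count=0 queue=[] holders={T2,T3}
Step 3: signal(T2) -> count=1 queue=[] holders={T3}
Step 4: wait(T2) -> count=0 queue=[] holders={T2,T3}
Step 5: wait(T4) -> count=0 queue=[T4] holders={T2,T3}
Step 6: signal(T3) -> count=0 queue=[] holders={T2,T4}
Step 7: wait(T3) -> count=0 queue=[T3] holders={T2,T4}
Step 8: signal(T4) -> count=0 queue=[] holders={T2,T3}
Step 9: wait(T4) -> count=0 queue=[T4] holders={T2,T3}
Step 10: signal(T2) -> count=0 queue=[] holders={T3,T4}
Step 11: wait(T1) -> count=0 queue=[T1] holders={T3,T4}
Step 12: wait(T2) -> count=0 queue=[T1,T2] holders={T3,T4}
Step 13: signal(T3) -> count=0 queue=[T2] holders={T1,T4}
Step 14: wait(T3) -> count=0 queue=[T2,T3] holders={T1,T4}
Step 15: signal(T1) -> count=0 queue=[T3] holders={T2,T4}
Step 16: signal(T4) -> count=0 queue=[] holders={T2,T3}
Step 17: signal(T2) -> count=1 queue=[] holders={T3}
Final holders: {T3} -> 1 thread(s)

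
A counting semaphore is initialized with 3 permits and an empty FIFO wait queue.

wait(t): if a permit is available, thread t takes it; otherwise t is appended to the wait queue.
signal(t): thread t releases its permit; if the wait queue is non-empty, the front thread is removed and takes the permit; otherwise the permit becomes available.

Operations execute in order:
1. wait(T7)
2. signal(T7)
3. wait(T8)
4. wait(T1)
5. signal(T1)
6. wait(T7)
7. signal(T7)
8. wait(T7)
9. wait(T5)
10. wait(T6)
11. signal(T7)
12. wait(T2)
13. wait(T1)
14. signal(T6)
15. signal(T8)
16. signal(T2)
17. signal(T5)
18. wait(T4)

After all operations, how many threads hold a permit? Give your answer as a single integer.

Answer: 2

Derivation:
Step 1: wait(T7) -> count=2 queue=[] holders={T7}
Step 2: signal(T7) -> count=3 queue=[] holders={none}
Step 3: wait(T8) -> count=2 queue=[] holders={T8}
Step 4: wait(T1) -> count=1 queue=[] holders={T1,T8}
Step 5: signal(T1) -> count=2 queue=[] holders={T8}
Step 6: wait(T7) -> count=1 queue=[] holders={T7,T8}
Step 7: signal(T7) -> count=2 queue=[] holders={T8}
Step 8: wait(T7) -> count=1 queue=[] holders={T7,T8}
Step 9: wait(T5) -> count=0 queue=[] holders={T5,T7,T8}
Step 10: wait(T6) -> count=0 queue=[T6] holders={T5,T7,T8}
Step 11: signal(T7) -> count=0 queue=[] holders={T5,T6,T8}
Step 12: wait(T2) -> count=0 queue=[T2] holders={T5,T6,T8}
Step 13: wait(T1) -> count=0 queue=[T2,T1] holders={T5,T6,T8}
Step 14: signal(T6) -> count=0 queue=[T1] holders={T2,T5,T8}
Step 15: signal(T8) -> count=0 queue=[] holders={T1,T2,T5}
Step 16: signal(T2) -> count=1 queue=[] holders={T1,T5}
Step 17: signal(T5) -> count=2 queue=[] holders={T1}
Step 18: wait(T4) -> count=1 queue=[] holders={T1,T4}
Final holders: {T1,T4} -> 2 thread(s)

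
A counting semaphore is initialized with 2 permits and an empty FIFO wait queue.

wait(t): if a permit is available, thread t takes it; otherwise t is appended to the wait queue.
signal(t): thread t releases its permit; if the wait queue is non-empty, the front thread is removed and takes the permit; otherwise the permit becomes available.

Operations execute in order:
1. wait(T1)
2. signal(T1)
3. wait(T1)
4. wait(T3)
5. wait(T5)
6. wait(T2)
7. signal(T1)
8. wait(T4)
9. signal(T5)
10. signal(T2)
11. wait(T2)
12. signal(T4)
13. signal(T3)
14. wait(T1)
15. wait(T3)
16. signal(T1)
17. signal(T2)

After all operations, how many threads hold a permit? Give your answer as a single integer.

Answer: 1

Derivation:
Step 1: wait(T1) -> count=1 queue=[] holders={T1}
Step 2: signal(T1) -> count=2 queue=[] holders={none}
Step 3: wait(T1) -> count=1 queue=[] holders={T1}
Step 4: wait(T3) -> count=0 queue=[] holders={T1,T3}
Step 5: wait(T5) -> count=0 queue=[T5] holders={T1,T3}
Step 6: wait(T2) -> count=0 queue=[T5,T2] holders={T1,T3}
Step 7: signal(T1) -> count=0 queue=[T2] holders={T3,T5}
Step 8: wait(T4) -> count=0 queue=[T2,T4] holders={T3,T5}
Step 9: signal(T5) -> count=0 queue=[T4] holders={T2,T3}
Step 10: signal(T2) -> count=0 queue=[] holders={T3,T4}
Step 11: wait(T2) -> count=0 queue=[T2] holders={T3,T4}
Step 12: signal(T4) -> count=0 queue=[] holders={T2,T3}
Step 13: signal(T3) -> count=1 queue=[] holders={T2}
Step 14: wait(T1) -> count=0 queue=[] holders={T1,T2}
Step 15: wait(T3) -> count=0 queue=[T3] holders={T1,T2}
Step 16: signal(T1) -> count=0 queue=[] holders={T2,T3}
Step 17: signal(T2) -> count=1 queue=[] holders={T3}
Final holders: {T3} -> 1 thread(s)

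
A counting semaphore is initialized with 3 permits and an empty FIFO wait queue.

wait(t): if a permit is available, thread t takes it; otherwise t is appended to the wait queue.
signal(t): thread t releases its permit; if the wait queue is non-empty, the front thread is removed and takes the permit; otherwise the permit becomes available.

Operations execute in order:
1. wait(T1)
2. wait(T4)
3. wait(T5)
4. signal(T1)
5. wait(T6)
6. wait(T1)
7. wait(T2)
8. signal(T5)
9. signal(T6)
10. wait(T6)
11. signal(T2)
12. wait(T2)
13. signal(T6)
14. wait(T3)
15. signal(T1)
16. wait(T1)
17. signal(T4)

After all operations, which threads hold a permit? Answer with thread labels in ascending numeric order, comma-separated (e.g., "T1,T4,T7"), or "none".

Step 1: wait(T1) -> count=2 queue=[] holders={T1}
Step 2: wait(T4) -> count=1 queue=[] holders={T1,T4}
Step 3: wait(T5) -> count=0 queue=[] holders={T1,T4,T5}
Step 4: signal(T1) -> count=1 queue=[] holders={T4,T5}
Step 5: wait(T6) -> count=0 queue=[] holders={T4,T5,T6}
Step 6: wait(T1) -> count=0 queue=[T1] holders={T4,T5,T6}
Step 7: wait(T2) -> count=0 queue=[T1,T2] holders={T4,T5,T6}
Step 8: signal(T5) -> count=0 queue=[T2] holders={T1,T4,T6}
Step 9: signal(T6) -> count=0 queue=[] holders={T1,T2,T4}
Step 10: wait(T6) -> count=0 queue=[T6] holders={T1,T2,T4}
Step 11: signal(T2) -> count=0 queue=[] holders={T1,T4,T6}
Step 12: wait(T2) -> count=0 queue=[T2] holders={T1,T4,T6}
Step 13: signal(T6) -> count=0 queue=[] holders={T1,T2,T4}
Step 14: wait(T3) -> count=0 queue=[T3] holders={T1,T2,T4}
Step 15: signal(T1) -> count=0 queue=[] holders={T2,T3,T4}
Step 16: wait(T1) -> count=0 queue=[T1] holders={T2,T3,T4}
Step 17: signal(T4) -> count=0 queue=[] holders={T1,T2,T3}
Final holders: T1,T2,T3

Answer: T1,T2,T3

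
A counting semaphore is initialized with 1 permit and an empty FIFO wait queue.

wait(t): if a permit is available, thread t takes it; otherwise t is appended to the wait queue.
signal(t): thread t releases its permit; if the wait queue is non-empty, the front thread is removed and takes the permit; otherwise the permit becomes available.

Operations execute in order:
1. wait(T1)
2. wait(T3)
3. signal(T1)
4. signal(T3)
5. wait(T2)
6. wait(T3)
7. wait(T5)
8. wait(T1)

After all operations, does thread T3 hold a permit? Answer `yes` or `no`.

Step 1: wait(T1) -> count=0 queue=[] holders={T1}
Step 2: wait(T3) -> count=0 queue=[T3] holders={T1}
Step 3: signal(T1) -> count=0 queue=[] holders={T3}
Step 4: signal(T3) -> count=1 queue=[] holders={none}
Step 5: wait(T2) -> count=0 queue=[] holders={T2}
Step 6: wait(T3) -> count=0 queue=[T3] holders={T2}
Step 7: wait(T5) -> count=0 queue=[T3,T5] holders={T2}
Step 8: wait(T1) -> count=0 queue=[T3,T5,T1] holders={T2}
Final holders: {T2} -> T3 not in holders

Answer: no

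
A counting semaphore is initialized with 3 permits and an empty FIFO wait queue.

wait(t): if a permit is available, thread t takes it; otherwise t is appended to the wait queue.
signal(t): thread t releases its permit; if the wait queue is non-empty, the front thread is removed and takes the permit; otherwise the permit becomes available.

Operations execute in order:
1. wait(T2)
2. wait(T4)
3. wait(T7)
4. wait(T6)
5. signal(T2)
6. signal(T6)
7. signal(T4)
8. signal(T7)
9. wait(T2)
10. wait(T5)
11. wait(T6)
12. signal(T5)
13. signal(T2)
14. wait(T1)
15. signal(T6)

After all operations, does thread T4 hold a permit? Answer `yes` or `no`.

Step 1: wait(T2) -> count=2 queue=[] holders={T2}
Step 2: wait(T4) -> count=1 queue=[] holders={T2,T4}
Step 3: wait(T7) -> count=0 queue=[] holders={T2,T4,T7}
Step 4: wait(T6) -> count=0 queue=[T6] holders={T2,T4,T7}
Step 5: signal(T2) -> count=0 queue=[] holders={T4,T6,T7}
Step 6: signal(T6) -> count=1 queue=[] holders={T4,T7}
Step 7: signal(T4) -> count=2 queue=[] holders={T7}
Step 8: signal(T7) -> count=3 queue=[] holders={none}
Step 9: wait(T2) -> count=2 queue=[] holders={T2}
Step 10: wait(T5) -> count=1 queue=[] holders={T2,T5}
Step 11: wait(T6) -> count=0 queue=[] holders={T2,T5,T6}
Step 12: signal(T5) -> count=1 queue=[] holders={T2,T6}
Step 13: signal(T2) -> count=2 queue=[] holders={T6}
Step 14: wait(T1) -> count=1 queue=[] holders={T1,T6}
Step 15: signal(T6) -> count=2 queue=[] holders={T1}
Final holders: {T1} -> T4 not in holders

Answer: no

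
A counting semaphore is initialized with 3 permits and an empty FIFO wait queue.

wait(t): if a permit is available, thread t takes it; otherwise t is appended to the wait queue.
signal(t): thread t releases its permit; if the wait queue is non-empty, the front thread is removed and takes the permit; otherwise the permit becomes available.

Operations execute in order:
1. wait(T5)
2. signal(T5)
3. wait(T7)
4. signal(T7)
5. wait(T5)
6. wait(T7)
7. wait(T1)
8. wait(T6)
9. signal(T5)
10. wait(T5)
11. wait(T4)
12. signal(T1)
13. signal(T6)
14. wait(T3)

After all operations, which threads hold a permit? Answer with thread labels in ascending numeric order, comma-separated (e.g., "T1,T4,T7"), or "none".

Answer: T4,T5,T7

Derivation:
Step 1: wait(T5) -> count=2 queue=[] holders={T5}
Step 2: signal(T5) -> count=3 queue=[] holders={none}
Step 3: wait(T7) -> count=2 queue=[] holders={T7}
Step 4: signal(T7) -> count=3 queue=[] holders={none}
Step 5: wait(T5) -> count=2 queue=[] holders={T5}
Step 6: wait(T7) -> count=1 queue=[] holders={T5,T7}
Step 7: wait(T1) -> count=0 queue=[] holders={T1,T5,T7}
Step 8: wait(T6) -> count=0 queue=[T6] holders={T1,T5,T7}
Step 9: signal(T5) -> count=0 queue=[] holders={T1,T6,T7}
Step 10: wait(T5) -> count=0 queue=[T5] holders={T1,T6,T7}
Step 11: wait(T4) -> count=0 queue=[T5,T4] holders={T1,T6,T7}
Step 12: signal(T1) -> count=0 queue=[T4] holders={T5,T6,T7}
Step 13: signal(T6) -> count=0 queue=[] holders={T4,T5,T7}
Step 14: wait(T3) -> count=0 queue=[T3] holders={T4,T5,T7}
Final holders: T4,T5,T7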